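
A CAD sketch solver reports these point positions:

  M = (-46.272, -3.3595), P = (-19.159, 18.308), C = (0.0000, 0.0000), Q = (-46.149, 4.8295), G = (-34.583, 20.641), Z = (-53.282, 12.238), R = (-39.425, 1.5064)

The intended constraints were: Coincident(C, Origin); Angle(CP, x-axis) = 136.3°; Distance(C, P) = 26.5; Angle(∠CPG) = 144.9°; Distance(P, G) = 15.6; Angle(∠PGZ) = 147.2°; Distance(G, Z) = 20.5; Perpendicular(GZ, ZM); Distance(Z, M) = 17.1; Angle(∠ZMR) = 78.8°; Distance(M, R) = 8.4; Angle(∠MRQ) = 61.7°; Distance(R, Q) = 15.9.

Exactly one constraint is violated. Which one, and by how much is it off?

Distance(R, Q) = 15.9 — off by 8.40.

C = (0.00, 0.00) ✓; CP at 136.3° ✓; |CP| = 26.50 ✓; ∠CPG = 144.9° ✓; |PG| = 15.60 ✓; ∠PGZ = 147.2° ✓; |GZ| = 20.50 ✓; ∠(GZ, ZM) = 90.00° ✓; |ZM| = 17.10 ✓; ∠ZMR = 78.80° ✓; |MR| = 8.400 ✓; ∠MRQ = 61.70° ✓; |RQ| = 7.500 ✗.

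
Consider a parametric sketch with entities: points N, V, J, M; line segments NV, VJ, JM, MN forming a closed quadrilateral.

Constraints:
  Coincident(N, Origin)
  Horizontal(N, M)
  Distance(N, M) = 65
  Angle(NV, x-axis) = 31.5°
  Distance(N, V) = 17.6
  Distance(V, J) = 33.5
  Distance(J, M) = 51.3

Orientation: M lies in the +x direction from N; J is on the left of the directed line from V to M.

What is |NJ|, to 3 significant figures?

49.6

N is at the origin; NM is horizontal with |NM| = 65.0 and M in +x, so M = (65.0, 0). NV runs at 31.5° with |NV| = 17.6, so V = (15.0, 9.20). J is determined by |VJ| = 33.5 and |JM| = 51.3 together: it lies at the intersection of circle(V, 33.5) and circle(M, 51.3). With |VM| = 50.8, the foot of the radical line on VM is 10.6 from V and the perpendicular offset is √(33.5² − 10.6²) = 31.8. Taking the left-of-VM solution: J = (31.2, 38.5).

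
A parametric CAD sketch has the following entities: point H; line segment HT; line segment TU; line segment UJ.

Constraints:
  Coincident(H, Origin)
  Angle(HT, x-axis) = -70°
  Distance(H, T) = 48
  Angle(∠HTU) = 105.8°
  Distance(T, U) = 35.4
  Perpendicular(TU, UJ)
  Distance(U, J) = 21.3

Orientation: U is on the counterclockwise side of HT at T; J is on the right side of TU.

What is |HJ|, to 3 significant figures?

83.1

∠HTU = 105.8°, so TU runs at -70.0° + (180° − 105.8°) = 4.20° from the x-axis; with |TU| = 35.4, U = T + 35.4·(cos 4.20°, sin 4.20°) = (51.7, -42.5). TU ⟂ UJ; with |UJ| = 21.3 on the right of TU, J = U + 21.3·(0.0732, -0.997) = (53.3, -63.8). Then |HJ| = |J − H| = 83.1.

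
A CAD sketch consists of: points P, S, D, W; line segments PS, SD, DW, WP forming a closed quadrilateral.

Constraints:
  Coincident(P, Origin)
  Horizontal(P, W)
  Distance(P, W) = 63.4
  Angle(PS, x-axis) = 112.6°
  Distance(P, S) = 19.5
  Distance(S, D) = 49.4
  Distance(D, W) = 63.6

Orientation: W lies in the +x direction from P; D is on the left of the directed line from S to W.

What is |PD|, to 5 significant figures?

59.500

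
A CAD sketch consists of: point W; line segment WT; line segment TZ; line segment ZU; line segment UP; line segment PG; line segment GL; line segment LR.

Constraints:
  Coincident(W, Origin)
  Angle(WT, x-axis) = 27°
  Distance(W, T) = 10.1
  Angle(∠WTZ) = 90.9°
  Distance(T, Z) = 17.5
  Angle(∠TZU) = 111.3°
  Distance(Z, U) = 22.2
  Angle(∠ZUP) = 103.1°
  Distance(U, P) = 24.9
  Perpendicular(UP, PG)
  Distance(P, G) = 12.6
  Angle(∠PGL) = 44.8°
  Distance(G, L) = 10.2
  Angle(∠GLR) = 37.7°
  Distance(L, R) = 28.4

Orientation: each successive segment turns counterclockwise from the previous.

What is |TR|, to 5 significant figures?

42.814

W is at the origin; WT runs at 27.0° with length 10.1, so T = (8.9992, 4.5853). ∠WTZ = 90.9° gives TZ at 116.10° from the x-axis; with |TZ| = 17.5, Z = (1.3002, 20.301). ∠TZU = 111.3° gives ZU at -175.20° from the x-axis; with |ZU| = 22.2, U = (-20.822, 18.443). ∠ZUP = 103.1° gives UP at -98.300° from the x-axis; with |UP| = 24.9, P = (-24.416, -6.1961). The perpendicularity gives PG at right angles to UP, so PG runs at -8.3000°; with |PG| = 12.6, G = (-11.948, -8.0149). ∠PGL = 44.8° gives GL at 126.90° from the x-axis; with |GL| = 10.2, L = (-18.073, 0.14184). ∠GLR = 37.7° gives LR at -90.800° from the x-axis; with |LR| = 28.4, R = (-18.469, -28.255). Then |TR| = |R − T| = 42.814.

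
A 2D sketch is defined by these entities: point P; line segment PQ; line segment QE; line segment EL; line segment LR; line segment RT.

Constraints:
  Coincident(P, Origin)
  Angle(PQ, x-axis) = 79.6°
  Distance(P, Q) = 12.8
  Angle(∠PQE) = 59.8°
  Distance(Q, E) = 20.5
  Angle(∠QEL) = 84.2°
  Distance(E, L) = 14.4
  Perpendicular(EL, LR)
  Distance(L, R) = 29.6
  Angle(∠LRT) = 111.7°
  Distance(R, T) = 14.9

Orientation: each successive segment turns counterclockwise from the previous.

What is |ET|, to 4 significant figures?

35.11

P is at the origin; PQ runs at 79.6° with length 12.8, so Q = (2.311, 12.59). ∠PQE = 59.8° gives QE at -160.2° from the x-axis; with |QE| = 20.5, E = (-16.98, 5.646). ∠QEL = 84.2° gives EL at -64.40° from the x-axis; with |EL| = 14.4, L = (-10.76, -7.341). EL ⟂ LR, so LR runs at 25.60°; with |LR| = 29.6, R = (15.94, 5.449). ∠LRT = 111.7° gives RT at 93.90° from the x-axis; with |RT| = 14.9, T = (14.93, 20.31). Then |ET| = |T − E| = 35.11.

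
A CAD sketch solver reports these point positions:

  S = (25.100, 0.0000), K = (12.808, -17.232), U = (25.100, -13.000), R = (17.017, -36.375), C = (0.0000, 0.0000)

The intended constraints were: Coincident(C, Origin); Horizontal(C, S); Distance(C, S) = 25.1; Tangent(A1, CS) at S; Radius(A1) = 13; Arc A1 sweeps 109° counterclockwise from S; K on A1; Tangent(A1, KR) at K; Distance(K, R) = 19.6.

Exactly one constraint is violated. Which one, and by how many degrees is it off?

Tangent(A1, KR) at K — off by 6.60°.

C = (0.00, 0.00) ✓; C.y = 0.00, S.y = 0.00 ✓; |CS| = 25.10 ✓; ∠(US, SC) = 90.00° ✓; |US| = 13.00 ✓; bearing(U→K) − bearing(U→S) = 109.0° ✓; |UK| = 13.00 ✓; ∠(UK, KR) = 96.60° ✗; |KR| = 19.60 ✓.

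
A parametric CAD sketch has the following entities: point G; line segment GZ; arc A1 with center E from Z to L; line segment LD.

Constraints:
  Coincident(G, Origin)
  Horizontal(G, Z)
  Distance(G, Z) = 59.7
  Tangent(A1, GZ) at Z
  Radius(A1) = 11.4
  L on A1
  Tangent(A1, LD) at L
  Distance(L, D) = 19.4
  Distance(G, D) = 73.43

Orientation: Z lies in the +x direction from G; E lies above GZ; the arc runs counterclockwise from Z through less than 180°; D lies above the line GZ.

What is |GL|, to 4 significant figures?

72.15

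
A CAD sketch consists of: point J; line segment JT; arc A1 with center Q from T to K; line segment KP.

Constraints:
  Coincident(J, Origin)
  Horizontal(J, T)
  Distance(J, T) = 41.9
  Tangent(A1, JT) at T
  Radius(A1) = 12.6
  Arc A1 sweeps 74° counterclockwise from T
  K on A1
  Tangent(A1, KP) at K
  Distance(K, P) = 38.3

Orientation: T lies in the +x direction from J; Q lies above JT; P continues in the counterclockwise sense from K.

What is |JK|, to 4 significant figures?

54.78

J is at the origin; J and T share the same y with |JT| = 41.9 and T on the +x side, so T = (41.90, 0.000). A1 meets JT tangentially, so QT is at right angles to JT, so Q = T + (0, 12.6) = (41.90, 12.60). On A1, T sits at bearing -90° from Q; a 74° counterclockwise sweep puts K at bearing -16°, so K = Q + 12.6·(cos -16°, sin -16°) = (54.01, 9.127). Then |JK| = |K − J| = 54.78.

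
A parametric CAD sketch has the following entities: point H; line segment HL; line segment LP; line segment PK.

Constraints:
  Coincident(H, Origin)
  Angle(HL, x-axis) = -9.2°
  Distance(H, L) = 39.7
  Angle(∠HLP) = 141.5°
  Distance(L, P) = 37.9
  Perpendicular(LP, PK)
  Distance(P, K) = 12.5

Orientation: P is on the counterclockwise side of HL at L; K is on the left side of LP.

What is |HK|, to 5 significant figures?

70.043

∠HLP = 141.5°, so LP runs at -9.2° + (180° − 141.5°) = 29.300° from the x-axis; with |LP| = 37.9, P = L + 37.9·(cos 29.300°, sin 29.300°) = (72.241, 12.200). The perpendicularity gives PK at right angles to LP; with |PK| = 12.5 on the left of LP, K = P + 12.5·(-0.48938, 0.87207) = (66.123, 23.101). Then |HK| = |K − H| = 70.043.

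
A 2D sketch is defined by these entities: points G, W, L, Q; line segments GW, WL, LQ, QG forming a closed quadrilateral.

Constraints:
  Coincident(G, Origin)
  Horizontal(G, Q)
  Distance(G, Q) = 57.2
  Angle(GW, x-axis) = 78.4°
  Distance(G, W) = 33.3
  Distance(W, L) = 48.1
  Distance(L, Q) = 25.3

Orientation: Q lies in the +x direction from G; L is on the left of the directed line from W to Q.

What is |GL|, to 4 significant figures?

59.75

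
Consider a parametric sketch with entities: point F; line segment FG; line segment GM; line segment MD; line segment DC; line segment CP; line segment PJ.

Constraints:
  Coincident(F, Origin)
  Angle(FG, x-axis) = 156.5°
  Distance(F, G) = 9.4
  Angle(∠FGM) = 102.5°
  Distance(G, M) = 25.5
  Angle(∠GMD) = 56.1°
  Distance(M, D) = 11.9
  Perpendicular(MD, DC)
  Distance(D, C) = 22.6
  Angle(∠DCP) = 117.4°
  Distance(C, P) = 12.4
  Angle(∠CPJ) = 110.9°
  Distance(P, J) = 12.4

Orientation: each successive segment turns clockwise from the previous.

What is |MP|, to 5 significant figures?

28.320

F is at the origin; FG runs at 156.5° with length 9.4, so G = (-8.6204, 3.7482). ∠FGM = 102.5° gives GM at 79.000° from the x-axis; with |GM| = 25.5, M = (-3.7547, 28.780). ∠GMD = 56.1° gives MD at -44.900° from the x-axis; with |MD| = 11.9, D = (4.6745, 20.380). The perpendicularity gives DC at right angles to MD, so DC runs at -134.90°; with |DC| = 22.6, C = (-11.278, 4.3714). ∠DCP = 117.4° gives CP at 162.50° from the x-axis; with |CP| = 12.4, P = (-23.104, 8.1001). Then |MP| = |P − M| = 28.320.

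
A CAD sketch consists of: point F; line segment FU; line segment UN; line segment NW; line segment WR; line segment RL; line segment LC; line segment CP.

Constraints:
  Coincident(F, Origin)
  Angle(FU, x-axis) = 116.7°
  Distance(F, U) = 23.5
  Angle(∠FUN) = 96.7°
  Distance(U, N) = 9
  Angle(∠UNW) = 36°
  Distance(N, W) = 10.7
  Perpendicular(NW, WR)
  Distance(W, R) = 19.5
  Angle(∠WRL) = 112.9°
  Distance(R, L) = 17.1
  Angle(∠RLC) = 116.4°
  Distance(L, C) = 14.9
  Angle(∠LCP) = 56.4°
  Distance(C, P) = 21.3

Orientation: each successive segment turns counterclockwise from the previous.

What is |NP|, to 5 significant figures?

11.455

F is at the origin; FU runs at 116.7° with length 23.5, so U = (-10.559, 20.994). ∠FUN = 96.7° gives UN at -160.00° from the x-axis; with |UN| = 9.0, N = (-19.016, 17.916). ∠UNW = 36.0° gives NW at -16.000° from the x-axis; with |NW| = 10.7, W = (-8.7307, 14.967). NW ⟂ WR, so WR runs at 74.000°; with |WR| = 19.5, R = (-3.3558, 33.711). ∠WRL = 112.9° gives RL at 141.10° from the x-axis; with |RL| = 17.1, L = (-16.664, 44.449). ∠RLC = 116.4° gives LC at -155.30° from the x-axis; with |LC| = 14.9, C = (-30.201, 38.223). ∠LCP = 56.4° gives CP at -31.700° from the x-axis; with |CP| = 21.3, P = (-12.078, 27.031). Then |NP| = |P − N| = 11.455.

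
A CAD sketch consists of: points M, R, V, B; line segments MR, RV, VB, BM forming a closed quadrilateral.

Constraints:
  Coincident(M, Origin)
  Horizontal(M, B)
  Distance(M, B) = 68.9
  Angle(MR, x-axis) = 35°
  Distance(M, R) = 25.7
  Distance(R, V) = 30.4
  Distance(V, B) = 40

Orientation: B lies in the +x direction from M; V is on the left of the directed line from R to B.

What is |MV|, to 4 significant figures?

56.10

M is at the origin; MB is horizontal with |MB| = 68.9 and B in +x, so B = (68.9, 0). MR runs at 35.0° with |MR| = 25.7, so R = (21.05, 14.74). V is determined by |RV| = 30.4 and |VB| = 40.0 together: it lies at the intersection of circle(R, 30.4) and circle(B, 40.0). With |RB| = 50.07, the foot of the radical line on RB is 18.28 from R and the perpendicular offset is √(30.4² − 18.28²) = 24.29. Taking the left-of-RB solution: V = (45.68, 32.57).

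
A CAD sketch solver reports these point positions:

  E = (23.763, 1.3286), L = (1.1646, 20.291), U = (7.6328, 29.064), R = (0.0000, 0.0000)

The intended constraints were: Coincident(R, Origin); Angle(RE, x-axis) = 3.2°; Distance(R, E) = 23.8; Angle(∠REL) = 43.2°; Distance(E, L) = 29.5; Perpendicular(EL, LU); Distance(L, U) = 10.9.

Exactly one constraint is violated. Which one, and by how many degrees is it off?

Perpendicular(EL, LU) — off by 3.60°.

R = (0.00, 0.00) ✓; RE at 3.200° ✓; |RE| = 23.80 ✓; ∠REL = 43.20° ✓; |EL| = 29.50 ✓; ∠(EL, LU) = 86.40° ✗; |LU| = 10.90 ✓.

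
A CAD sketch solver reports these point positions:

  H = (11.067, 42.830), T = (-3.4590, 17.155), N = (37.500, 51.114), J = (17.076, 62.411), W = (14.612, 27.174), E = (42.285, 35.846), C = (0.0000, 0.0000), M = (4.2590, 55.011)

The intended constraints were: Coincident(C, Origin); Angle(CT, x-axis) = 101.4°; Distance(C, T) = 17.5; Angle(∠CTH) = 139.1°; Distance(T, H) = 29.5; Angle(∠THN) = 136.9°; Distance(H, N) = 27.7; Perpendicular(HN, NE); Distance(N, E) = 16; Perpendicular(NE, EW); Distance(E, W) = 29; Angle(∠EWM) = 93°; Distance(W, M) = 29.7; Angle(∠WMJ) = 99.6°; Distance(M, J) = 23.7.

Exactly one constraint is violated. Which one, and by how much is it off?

Distance(M, J) = 23.7 — off by 8.90.

C = (0.00, 0.00) ✓; CT at 101.4° ✓; |CT| = 17.50 ✓; ∠CTH = 139.1° ✓; |TH| = 29.50 ✓; ∠THN = 136.9° ✓; |HN| = 27.70 ✓; ∠(HN, NE) = 90.00° ✓; |NE| = 16.00 ✓; ∠(NE, EW) = 90.00° ✓; |EW| = 29.00 ✓; ∠EWM = 93.00° ✓; |WM| = 29.70 ✓; ∠WMJ = 99.60° ✓; |MJ| = 14.80 ✗.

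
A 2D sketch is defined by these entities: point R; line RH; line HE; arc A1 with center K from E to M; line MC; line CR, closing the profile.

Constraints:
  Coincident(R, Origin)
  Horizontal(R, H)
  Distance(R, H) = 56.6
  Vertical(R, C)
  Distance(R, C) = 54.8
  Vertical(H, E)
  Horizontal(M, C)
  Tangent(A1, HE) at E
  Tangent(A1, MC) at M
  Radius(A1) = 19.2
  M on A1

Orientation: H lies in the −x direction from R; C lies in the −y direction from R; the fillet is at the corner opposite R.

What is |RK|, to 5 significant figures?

51.634

R is at the origin; R and H share the same y with |RH| = 56.6 and H on the −x side, so H = (-56.600, 0.0000). R and C share the same x with |RC| = 54.8 and C on the −y side, so C = (0.0000, -54.800). The virtual corner opposite R is at (-56.600, -54.800). The tangent condition forces KE to be normal to HE and the tangent condition forces KM to be normal to MC, with radius 19.2, so the center K sits 19.2 in from both sides at K = (-37.400, -35.600). Then |RK| = |K − R| = 51.634.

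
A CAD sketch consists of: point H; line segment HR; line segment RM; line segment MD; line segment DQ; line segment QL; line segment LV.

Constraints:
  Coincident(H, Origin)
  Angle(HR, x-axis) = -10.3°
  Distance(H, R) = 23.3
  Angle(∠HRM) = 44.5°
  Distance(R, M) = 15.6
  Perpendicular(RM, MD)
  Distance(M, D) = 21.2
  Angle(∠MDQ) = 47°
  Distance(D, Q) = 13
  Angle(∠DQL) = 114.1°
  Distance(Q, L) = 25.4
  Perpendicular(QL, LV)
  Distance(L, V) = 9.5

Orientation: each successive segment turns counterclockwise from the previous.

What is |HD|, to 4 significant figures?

4.974

H is at the origin; HR runs at -10.3° with length 23.3, so R = (22.92, -4.166). ∠HRM = 44.5° gives RM at 125.2° from the x-axis; with |RM| = 15.6, M = (13.93, 8.581). RM ⟂ MD, so MD runs at -144.8°; with |MD| = 21.2, D = (-3.391, -3.639). Then |HD| = |D − H| = 4.974.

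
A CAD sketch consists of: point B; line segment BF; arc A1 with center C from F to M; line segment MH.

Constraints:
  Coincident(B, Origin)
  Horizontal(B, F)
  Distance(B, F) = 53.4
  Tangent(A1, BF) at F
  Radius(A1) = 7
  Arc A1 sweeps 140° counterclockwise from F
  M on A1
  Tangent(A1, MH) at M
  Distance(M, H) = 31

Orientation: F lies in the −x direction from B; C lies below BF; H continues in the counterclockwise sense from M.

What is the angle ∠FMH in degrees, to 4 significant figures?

110.0°

B is at the origin; BF is horizontal with |BF| = 53.4 and F on the −x side, so F = (-53.40, 0.000). Tangency of A1 to BF means the radius CF is perpendicular to BF, so C = F + (0, -7) = (-53.40, -7.000). On A1, F sits at bearing 90° from C; a 140° counterclockwise sweep puts M at bearing 230°, so M = C + 7.0·(cos 230°, sin 230°) = (-57.90, -12.36). A1 meets MH tangentially, so CM is at right angles to MH, so MH runs along (−sin 230°, cos 230°); with |MH| = 31.0, H = (-34.15, -32.29). Then cos ∠FMH = MF·MH / (|MF||MH|), giving 110.0°.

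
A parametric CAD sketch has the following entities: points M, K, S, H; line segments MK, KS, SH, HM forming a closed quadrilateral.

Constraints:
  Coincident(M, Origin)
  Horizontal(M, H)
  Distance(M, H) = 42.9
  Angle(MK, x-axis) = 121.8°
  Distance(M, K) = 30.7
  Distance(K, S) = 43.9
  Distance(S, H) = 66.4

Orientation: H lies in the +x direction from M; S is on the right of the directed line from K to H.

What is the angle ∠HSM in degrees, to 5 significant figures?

24.349°

Checks: |KS| = 43.90 ✓; |SH| = 66.40 ✓.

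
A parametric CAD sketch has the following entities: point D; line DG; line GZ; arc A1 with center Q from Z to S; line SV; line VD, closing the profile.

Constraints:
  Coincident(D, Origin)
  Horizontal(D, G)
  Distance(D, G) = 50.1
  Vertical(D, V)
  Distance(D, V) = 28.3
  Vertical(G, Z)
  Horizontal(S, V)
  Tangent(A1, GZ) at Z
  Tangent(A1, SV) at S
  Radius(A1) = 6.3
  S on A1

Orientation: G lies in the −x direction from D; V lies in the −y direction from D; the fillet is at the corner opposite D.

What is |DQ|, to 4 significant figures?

49.01

D and V share the same x with |DV| = 28.3 and V on the −y side, so V = (0.000, -28.30). The virtual corner opposite D is at (-50.10, -28.30). Tangency of A1 to GZ means the radius QZ is perpendicular to GZ and A1 meets SV tangentially, so QS is at right angles to SV, with radius 6.3, so the center Q sits 6.3 in from both sides at Q = (-43.80, -22.00). Then |DQ| = |Q − D| = 49.01.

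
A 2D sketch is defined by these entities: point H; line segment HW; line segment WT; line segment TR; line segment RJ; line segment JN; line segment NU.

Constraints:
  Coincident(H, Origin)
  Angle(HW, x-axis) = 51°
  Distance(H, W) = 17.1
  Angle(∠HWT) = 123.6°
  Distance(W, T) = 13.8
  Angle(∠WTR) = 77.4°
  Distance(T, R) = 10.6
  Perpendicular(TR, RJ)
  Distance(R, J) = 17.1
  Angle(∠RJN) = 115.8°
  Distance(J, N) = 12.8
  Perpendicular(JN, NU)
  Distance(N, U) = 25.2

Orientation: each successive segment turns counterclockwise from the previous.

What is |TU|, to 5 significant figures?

11.892

∠RJN = 115.8° gives JN at 4.2000° from the x-axis; with |JN| = 12.8, N = (18.770, 7.2861). JN ⟂ NU, so NU runs at 94.200°; with |NU| = 25.2, U = (16.925, 32.418). Then |TU| = |U − T| = 11.892.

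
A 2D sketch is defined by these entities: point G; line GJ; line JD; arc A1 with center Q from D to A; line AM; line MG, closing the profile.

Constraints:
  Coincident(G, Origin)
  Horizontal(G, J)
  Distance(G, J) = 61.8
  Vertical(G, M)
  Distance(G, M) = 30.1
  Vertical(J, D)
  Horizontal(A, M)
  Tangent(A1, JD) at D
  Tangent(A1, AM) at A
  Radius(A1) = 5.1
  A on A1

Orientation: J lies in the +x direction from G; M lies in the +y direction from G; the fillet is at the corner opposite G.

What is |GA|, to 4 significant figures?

64.19

G is at the origin; GJ is horizontal with |GJ| = 61.8 and J on the +x side, so J = (61.80, 0.000). GM is vertical with |GM| = 30.1 and M on the +y side, so M = (0.000, 30.10). The virtual corner opposite G is at (61.80, 30.10). A1 meets JD tangentially, so QD is at right angles to JD and tangency of A1 to AM means the radius QA is perpendicular to AM, with radius 5.1, so the center Q sits 5.1 in from both sides at Q = (56.70, 25.00). That places the tangent points at D = (61.80, 25.00) on JD and A = (56.70, 30.10) on AM. Then |GA| = |A − G| = 64.19.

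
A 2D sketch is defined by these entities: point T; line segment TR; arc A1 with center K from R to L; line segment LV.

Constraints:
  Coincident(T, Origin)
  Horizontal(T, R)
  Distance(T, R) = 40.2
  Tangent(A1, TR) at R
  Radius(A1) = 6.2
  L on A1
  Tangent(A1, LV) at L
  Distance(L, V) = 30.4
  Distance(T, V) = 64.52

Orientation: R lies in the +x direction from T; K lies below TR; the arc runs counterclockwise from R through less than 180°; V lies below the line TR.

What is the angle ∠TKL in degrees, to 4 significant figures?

49.29°

Checks: |KL| = 6.200 ✓; ∠(KL, LV) = 90.00° ✓; |LV| = 30.40 ✓; |TV| = 64.52 ✓.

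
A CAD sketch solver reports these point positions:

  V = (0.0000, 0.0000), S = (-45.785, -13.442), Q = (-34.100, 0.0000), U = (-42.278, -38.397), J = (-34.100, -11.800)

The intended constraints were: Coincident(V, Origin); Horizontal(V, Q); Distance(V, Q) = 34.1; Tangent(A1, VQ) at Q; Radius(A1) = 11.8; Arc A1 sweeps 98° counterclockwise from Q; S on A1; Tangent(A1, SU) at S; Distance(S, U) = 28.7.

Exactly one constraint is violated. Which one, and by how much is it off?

Distance(S, U) = 28.7 — off by 3.50.

V = (0.00, 0.00) ✓; V.y = 0.00, Q.y = 0.00 ✓; |VQ| = 34.10 ✓; ∠(JQ, QV) = 90.00° ✓; |JQ| = 11.80 ✓; bearing(J→S) − bearing(J→Q) = 98.00° ✓; |JS| = 11.80 ✓; ∠(JS, SU) = 90.00° ✓; |SU| = 25.20 ✗.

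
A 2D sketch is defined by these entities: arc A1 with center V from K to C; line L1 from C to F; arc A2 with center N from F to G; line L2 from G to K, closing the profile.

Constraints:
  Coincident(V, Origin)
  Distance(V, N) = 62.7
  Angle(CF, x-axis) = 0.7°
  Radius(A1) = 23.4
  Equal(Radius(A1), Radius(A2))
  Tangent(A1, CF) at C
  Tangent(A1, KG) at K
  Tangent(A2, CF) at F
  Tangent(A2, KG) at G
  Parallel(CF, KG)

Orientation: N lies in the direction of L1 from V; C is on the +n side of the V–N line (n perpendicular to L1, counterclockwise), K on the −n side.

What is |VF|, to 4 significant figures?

66.92

The slot axis is L1's direction at 0.7°, so u = (cos 0.7°, sin 0.7°) = (0.9999, 0.01222) and n = (−sin 0.7°, cos 0.7°) = (-0.01222, 0.9999). V is at the origin and N lies 62.7 along u from V, so N = 62.7·u = (62.70, 0.7660). Tangency of A1 to both parallel lines with radius 23.4 puts C and K at V ± 23.4·n: C = (-0.2859, 23.40), K = (0.2859, -23.40). Equal radii place F and G the same way about N: F = N + 23.4·n = (62.41, 24.16), G = N − 23.4·n = (62.98, -22.63). Then |VF| = |F − V| = 66.92.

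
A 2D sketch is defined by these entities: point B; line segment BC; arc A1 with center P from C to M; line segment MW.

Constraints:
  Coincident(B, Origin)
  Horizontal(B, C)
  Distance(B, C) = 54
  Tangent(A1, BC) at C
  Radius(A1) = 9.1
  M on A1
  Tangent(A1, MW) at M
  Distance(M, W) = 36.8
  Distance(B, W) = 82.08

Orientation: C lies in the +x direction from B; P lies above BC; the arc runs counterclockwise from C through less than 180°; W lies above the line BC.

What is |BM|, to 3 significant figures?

63.4

Checks: |PM| = 9.100 ✓; ∠(PM, MW) = 90.00° ✓; |MW| = 36.80 ✓; |BW| = 82.08 ✓.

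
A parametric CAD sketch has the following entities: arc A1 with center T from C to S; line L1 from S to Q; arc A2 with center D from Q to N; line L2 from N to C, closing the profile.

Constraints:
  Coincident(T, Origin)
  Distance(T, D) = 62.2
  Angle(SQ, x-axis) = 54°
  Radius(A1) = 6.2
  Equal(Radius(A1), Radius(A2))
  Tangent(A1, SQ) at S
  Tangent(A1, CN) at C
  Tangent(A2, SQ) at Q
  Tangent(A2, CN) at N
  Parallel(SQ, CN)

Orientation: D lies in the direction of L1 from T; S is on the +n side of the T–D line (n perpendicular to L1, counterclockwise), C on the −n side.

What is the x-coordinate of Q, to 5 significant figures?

31.544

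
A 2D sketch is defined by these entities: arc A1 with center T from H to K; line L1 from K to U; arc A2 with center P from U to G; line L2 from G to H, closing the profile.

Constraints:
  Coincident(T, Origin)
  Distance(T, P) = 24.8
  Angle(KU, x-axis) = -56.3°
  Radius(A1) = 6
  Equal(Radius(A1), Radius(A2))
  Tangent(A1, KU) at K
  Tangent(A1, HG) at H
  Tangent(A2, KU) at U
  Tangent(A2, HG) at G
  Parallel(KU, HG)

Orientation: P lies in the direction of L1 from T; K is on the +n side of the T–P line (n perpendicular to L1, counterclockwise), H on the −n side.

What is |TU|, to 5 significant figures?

25.515

The slot axis is L1's direction at -56.3°, so u = (cos -56.3°, sin -56.3°) = (0.55484, -0.83195) and n = (−sin -56.3°, cos -56.3°) = (0.83195, 0.55484). T is at the origin and P lies 24.8 along u from T, so P = 24.8·u = (13.760, -20.632). Tangency of A1 to both parallel lines with radius 6.0 puts K and H at T ± 6.0·n: K = (4.9917, 3.3291), H = (-4.9917, -3.3291). Equal radii place U and G the same way about P: U = P + 6.0·n = (18.752, -17.303), G = P − 6.0·n = (8.7684, -23.962). Then |TU| = |U − T| = 25.515.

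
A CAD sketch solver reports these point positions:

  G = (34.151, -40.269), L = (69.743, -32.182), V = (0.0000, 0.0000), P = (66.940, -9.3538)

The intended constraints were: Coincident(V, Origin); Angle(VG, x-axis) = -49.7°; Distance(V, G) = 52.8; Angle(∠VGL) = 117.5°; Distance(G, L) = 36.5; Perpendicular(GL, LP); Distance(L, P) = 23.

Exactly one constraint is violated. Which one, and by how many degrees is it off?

Perpendicular(GL, LP) — off by 5.80°.

V = (0.00, 0.00) ✓; VG at -49.70° ✓; |VG| = 52.80 ✓; ∠VGL = 117.5° ✓; |GL| = 36.50 ✓; ∠(GL, LP) = 84.20° ✗; |LP| = 23.00 ✓.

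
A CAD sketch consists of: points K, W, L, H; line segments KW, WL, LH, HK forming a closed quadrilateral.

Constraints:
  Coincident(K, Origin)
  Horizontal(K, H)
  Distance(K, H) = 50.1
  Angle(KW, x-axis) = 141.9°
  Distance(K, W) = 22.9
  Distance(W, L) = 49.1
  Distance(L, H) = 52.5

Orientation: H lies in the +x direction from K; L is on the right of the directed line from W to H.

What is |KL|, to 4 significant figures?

29.28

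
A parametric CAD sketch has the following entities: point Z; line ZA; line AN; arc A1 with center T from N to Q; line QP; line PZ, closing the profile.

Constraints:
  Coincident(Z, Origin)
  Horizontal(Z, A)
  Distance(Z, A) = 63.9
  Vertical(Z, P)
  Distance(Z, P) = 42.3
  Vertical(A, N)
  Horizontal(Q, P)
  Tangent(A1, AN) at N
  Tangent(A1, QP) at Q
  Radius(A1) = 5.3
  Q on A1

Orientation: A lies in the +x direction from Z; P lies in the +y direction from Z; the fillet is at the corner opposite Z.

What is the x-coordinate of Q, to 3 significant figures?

58.6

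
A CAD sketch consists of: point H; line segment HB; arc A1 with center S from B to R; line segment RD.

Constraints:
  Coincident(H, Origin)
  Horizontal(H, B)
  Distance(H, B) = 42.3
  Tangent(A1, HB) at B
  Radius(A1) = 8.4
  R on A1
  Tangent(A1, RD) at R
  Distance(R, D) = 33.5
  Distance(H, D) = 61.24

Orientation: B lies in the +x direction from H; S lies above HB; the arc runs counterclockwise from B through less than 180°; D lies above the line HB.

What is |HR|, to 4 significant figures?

51.53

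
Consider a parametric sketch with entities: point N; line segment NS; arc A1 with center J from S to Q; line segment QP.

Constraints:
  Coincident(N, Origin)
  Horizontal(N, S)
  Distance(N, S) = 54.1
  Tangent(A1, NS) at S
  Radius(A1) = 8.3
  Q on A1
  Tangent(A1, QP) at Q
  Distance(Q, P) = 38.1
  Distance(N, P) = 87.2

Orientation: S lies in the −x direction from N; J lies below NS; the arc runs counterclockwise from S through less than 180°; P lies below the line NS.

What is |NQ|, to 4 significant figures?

61.79

Checks: |JQ| = 8.300 ✓; ∠(JQ, QP) = 90.00° ✓; |QP| = 38.10 ✓; |NP| = 87.20 ✓.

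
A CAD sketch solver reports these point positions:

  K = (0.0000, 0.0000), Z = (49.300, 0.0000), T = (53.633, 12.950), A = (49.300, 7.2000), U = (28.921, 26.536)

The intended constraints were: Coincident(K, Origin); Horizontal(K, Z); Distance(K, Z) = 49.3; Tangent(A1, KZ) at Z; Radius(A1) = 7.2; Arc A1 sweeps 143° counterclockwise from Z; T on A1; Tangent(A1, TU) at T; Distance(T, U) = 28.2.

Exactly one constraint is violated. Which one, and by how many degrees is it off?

Tangent(A1, TU) at T — off by 8.20°.

K = (0.00, 0.00) ✓; K.y = 0.00, Z.y = 0.00 ✓; |KZ| = 49.30 ✓; ∠(AZ, ZK) = 90.00° ✓; |AZ| = 7.200 ✓; bearing(A→T) − bearing(A→Z) = 143.0° ✓; |AT| = 7.200 ✓; ∠(AT, TU) = 81.80° ✗; |TU| = 28.20 ✓.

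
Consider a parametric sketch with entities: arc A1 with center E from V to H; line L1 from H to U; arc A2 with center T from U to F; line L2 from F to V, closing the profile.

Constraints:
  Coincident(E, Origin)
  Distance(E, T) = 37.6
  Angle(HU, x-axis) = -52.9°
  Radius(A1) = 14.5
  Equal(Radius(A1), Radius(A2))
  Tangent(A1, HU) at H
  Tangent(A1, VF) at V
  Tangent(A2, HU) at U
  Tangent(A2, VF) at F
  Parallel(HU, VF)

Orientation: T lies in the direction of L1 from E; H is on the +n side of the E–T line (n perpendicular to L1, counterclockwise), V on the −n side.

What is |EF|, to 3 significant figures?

40.3

The slot axis is L1's direction at -52.9°, so u = (cos -52.9°, sin -52.9°) = (0.603, -0.798) and n = (−sin -52.9°, cos -52.9°) = (0.798, 0.603). E is at the origin and T lies 37.6 along u from E, so T = 37.6·u = (22.7, -30.0). Tangency of A1 to both parallel lines with radius 14.5 puts H and V at E ± 14.5·n: H = (11.6, 8.75), V = (-11.6, -8.75). Equal radii place U and F the same way about T: U = T + 14.5·n = (34.2, -21.2), F = T − 14.5·n = (11.1, -38.7). Then |EF| = |F − E| = 40.3.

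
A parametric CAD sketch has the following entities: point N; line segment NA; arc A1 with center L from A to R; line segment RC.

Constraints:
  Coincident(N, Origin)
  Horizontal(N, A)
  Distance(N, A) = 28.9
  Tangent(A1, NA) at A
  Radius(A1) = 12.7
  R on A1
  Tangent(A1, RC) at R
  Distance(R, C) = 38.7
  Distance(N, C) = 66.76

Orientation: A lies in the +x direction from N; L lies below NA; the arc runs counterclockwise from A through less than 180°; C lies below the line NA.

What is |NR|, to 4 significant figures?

28.09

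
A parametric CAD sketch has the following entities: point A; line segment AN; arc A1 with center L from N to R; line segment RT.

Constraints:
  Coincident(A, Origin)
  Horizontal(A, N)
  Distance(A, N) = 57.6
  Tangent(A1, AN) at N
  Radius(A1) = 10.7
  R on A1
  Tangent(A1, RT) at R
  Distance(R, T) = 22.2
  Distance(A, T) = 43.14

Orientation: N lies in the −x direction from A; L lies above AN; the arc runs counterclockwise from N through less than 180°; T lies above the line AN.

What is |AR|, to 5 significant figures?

48.936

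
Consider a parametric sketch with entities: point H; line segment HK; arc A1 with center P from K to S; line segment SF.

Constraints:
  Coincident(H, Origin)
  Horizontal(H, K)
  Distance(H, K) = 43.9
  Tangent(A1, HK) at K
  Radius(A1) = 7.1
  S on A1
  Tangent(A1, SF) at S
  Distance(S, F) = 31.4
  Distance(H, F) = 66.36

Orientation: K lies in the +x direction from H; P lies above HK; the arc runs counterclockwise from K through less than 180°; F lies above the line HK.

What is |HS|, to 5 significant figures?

51.324

Checks: |PS| = 7.100 ✓; ∠(PS, SF) = 90.00° ✓; |SF| = 31.40 ✓; |HF| = 66.36 ✓.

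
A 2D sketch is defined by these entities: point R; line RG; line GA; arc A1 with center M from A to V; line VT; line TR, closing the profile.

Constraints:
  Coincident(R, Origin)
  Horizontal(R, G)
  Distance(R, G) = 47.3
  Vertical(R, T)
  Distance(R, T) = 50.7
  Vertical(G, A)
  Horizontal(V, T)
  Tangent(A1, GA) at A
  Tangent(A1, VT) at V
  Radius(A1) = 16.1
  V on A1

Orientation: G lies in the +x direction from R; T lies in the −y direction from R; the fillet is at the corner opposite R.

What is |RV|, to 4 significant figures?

59.53

R is at the origin; RG is horizontal with |RG| = 47.3 and G on the +x side, so G = (47.30, 0.000). RT is vertical with |RT| = 50.7 and T on the −y side, so T = (0.000, -50.70). The virtual corner opposite R is at (47.30, -50.70). Since A1 is tangent to GA there, MA ⟂ GA and the tangent condition forces MV to be normal to VT, with radius 16.1, so the center M sits 16.1 in from both sides at M = (31.20, -34.60). That places the tangent points at A = (47.30, -34.60) on GA and V = (31.20, -50.70) on VT. Then |RV| = |V − R| = 59.53.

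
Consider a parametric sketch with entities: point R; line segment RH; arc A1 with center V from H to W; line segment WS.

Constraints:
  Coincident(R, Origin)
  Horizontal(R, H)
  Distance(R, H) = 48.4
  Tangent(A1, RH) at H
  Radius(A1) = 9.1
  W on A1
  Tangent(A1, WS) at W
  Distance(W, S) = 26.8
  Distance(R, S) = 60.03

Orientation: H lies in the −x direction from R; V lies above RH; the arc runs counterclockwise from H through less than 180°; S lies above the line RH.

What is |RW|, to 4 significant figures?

41.31

Checks: |VW| = 9.100 ✓; ∠(VW, WS) = 90.00° ✓; |WS| = 26.80 ✓; |RS| = 60.03 ✓.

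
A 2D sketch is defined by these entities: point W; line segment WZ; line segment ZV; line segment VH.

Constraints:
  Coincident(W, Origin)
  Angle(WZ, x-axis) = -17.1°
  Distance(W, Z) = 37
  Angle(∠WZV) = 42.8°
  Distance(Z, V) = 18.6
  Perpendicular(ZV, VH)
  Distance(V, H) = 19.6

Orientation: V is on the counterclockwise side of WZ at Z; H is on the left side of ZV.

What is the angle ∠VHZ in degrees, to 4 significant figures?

43.50°

W is at the origin; WZ runs at -17.1° with length 37.0, so Z = 37.0·(cos -17.1°, sin -17.1°) = (35.36, -10.88). ∠WZV = 42.8°, so ZV runs at -17.1° + (180° − 42.8°) = 120.1° from the x-axis; with |ZV| = 18.6, V = Z + 18.6·(cos 120.1°, sin 120.1°) = (26.04, 5.212). ZV is perpendicular to VH; with |VH| = 19.6 on the left of ZV, H = V + 19.6·(-0.8652, -0.5015) = (9.079, -4.617). Then cos ∠VHZ = HV·HZ / (|HV||HZ|), giving 43.50°.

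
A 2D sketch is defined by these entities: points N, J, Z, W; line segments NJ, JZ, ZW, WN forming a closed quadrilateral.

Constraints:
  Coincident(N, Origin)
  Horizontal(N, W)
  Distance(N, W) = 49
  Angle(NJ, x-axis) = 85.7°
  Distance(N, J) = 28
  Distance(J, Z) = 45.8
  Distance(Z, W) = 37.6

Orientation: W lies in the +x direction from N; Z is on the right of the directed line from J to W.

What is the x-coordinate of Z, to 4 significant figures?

14.99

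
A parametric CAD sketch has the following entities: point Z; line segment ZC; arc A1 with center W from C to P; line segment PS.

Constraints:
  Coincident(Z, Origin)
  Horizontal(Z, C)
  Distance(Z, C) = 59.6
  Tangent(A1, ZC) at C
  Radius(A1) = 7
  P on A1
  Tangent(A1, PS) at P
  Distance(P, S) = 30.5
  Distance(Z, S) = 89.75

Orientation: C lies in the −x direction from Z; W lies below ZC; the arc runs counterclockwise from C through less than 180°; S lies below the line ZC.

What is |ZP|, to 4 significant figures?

64.30

Z is at the origin; ZC is horizontal with |ZC| = 59.6 and C on the −x side, so C = (-59.60, 0.000). A1 meets ZC tangentially, so WC is at right angles to ZC, so W = C + (0, -7) = (-59.60, -7.000). Since WP ⟂ PS (tangency), |WS| = √(7.0² + 30.5²) = 31.29 regardless of where P sits on A1. So S lies on both circle(Z, 89.75) and circle(W, 31.29); the below-ZC intersection is S = (-86.97, -22.17). P is the foot of the tangent from S: P = (-64.28, -1.793).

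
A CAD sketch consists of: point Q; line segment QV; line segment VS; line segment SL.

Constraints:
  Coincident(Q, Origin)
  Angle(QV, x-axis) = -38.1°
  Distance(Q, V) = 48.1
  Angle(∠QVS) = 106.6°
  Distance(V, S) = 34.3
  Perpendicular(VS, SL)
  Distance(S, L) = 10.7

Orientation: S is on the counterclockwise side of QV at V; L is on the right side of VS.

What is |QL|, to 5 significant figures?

74.389

Q is at the origin; QV runs at -38.1° with length 48.1, so V = 48.1·(cos -38.1°, sin -38.1°) = (37.852, -29.679). ∠QVS = 106.6°, so VS runs at -38.1° + (180° − 106.6°) = 35.300° from the x-axis; with |VS| = 34.3, S = V + 34.3·(cos 35.300°, sin 35.300°) = (65.845, -9.8589). The perpendicularity gives SL at right angles to VS; with |SL| = 10.7 on the right of VS, L = S + 10.7·(0.57786, -0.81614) = (72.028, -18.592). Then |QL| = |L − Q| = 74.389.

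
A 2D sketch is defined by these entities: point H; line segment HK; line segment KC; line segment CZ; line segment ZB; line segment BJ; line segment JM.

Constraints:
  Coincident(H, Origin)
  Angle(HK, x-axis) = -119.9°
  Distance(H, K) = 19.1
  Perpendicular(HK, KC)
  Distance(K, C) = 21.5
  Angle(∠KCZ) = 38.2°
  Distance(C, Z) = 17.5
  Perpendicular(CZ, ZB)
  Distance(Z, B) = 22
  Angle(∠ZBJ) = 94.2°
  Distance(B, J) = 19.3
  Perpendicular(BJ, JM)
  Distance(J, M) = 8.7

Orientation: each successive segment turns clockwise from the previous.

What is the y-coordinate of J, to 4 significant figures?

-29.26

CZ is perpendicular to ZB, so ZB runs at -81.70°; with |ZB| = 22.0, B = (-7.667, -25.08). ∠ZBJ = 94.2° gives BJ at -167.5° from the x-axis; with |BJ| = 19.3, J = (-26.51, -29.26). So J.y = -29.26.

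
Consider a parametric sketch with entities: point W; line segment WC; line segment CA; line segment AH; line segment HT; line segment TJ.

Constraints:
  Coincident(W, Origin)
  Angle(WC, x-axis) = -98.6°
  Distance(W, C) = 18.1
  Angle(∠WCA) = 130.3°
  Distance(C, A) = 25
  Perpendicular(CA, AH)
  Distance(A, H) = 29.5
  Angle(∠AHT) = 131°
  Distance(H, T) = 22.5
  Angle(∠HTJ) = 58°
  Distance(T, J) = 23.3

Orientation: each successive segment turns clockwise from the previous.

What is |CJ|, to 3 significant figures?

21.7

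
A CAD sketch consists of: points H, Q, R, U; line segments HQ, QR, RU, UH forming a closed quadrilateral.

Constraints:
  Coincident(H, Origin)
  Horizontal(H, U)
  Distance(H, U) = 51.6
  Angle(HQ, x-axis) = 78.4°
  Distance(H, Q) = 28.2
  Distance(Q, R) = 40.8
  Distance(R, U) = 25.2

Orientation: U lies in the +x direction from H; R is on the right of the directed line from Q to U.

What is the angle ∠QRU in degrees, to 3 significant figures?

106°

H is at the origin; H and U share the same y with |HU| = 51.6 and U in +x, so U = (51.6, 0). HQ runs at 78.4° with |HQ| = 28.2, so Q = (5.67, 27.6). R is determined by |QR| = 40.8 and |RU| = 25.2 together: it lies at the intersection of circle(Q, 40.8) and circle(U, 25.2). With |QU| = 53.6, the foot of the radical line on QU is 36.4 from Q and the perpendicular offset is √(40.8² − 36.4²) = 18.4. Taking the right-of-QU solution: R = (27.4, -6.93).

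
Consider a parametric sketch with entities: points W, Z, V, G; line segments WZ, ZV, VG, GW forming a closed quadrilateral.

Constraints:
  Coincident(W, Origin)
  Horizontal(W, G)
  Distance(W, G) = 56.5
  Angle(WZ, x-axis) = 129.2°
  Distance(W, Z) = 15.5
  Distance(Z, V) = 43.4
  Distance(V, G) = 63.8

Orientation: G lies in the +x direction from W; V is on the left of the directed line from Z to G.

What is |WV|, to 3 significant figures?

50.1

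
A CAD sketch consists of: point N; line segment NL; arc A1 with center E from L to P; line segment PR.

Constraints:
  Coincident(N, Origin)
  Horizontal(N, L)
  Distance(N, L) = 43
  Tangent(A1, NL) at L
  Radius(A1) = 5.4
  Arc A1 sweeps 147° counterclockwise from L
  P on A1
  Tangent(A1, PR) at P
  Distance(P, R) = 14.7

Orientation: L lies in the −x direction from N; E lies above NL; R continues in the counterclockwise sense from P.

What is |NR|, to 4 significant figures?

55.37

N is at the origin; NL is horizontal with |NL| = 43.0 and L on the −x side, so L = (-43.00, 0.000). Since A1 is tangent to NL there, EL ⟂ NL, so E = L + (0, 5.4) = (-43.00, 5.400). On A1, L sits at bearing -90° from E; a 147° counterclockwise sweep puts P at bearing 57°, so P = E + 5.4·(cos 57°, sin 57°) = (-40.06, 9.929). Since A1 is tangent to PR there, EP ⟂ PR, so PR runs along (−sin 57°, cos 57°); with |PR| = 14.7, R = (-52.39, 17.94). Then |NR| = |R − N| = 55.37.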